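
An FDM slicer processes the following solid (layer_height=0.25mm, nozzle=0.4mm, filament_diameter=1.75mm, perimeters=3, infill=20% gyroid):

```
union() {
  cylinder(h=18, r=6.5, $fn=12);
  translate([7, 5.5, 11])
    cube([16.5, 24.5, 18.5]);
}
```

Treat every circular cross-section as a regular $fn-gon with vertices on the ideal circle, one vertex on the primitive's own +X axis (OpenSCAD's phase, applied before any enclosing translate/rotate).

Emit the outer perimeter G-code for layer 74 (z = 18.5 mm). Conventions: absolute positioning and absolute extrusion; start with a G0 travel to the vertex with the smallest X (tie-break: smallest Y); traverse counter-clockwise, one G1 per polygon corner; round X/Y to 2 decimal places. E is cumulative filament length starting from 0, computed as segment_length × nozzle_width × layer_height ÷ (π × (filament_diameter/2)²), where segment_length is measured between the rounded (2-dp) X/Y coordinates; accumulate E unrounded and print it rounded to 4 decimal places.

At z = 18.5 mm: the cylinder is absent (z outside [0, 18]); the 16.5×24.5 cube at (7, 5.5) contributes its full rectangle; Merging all regions: only the 16.5×24.5 cube at (7, 5.5) is present, so the union is just that shape — 1 connected region. The outline is a single polygon with 4 vertices. Extrusion per mm of travel: 0.4 × 0.25 / (π × 0.875²) = 0.041575. Accumulating E over each segment gives final E = 3.4092.

G0 X7.00 Y5.50 Z18.50
G1 X23.50 Y5.50 E0.6860
G1 X23.50 Y30.00 E1.7046
G1 X7.00 Y30.00 E2.3906
G1 X7.00 Y5.50 E3.4092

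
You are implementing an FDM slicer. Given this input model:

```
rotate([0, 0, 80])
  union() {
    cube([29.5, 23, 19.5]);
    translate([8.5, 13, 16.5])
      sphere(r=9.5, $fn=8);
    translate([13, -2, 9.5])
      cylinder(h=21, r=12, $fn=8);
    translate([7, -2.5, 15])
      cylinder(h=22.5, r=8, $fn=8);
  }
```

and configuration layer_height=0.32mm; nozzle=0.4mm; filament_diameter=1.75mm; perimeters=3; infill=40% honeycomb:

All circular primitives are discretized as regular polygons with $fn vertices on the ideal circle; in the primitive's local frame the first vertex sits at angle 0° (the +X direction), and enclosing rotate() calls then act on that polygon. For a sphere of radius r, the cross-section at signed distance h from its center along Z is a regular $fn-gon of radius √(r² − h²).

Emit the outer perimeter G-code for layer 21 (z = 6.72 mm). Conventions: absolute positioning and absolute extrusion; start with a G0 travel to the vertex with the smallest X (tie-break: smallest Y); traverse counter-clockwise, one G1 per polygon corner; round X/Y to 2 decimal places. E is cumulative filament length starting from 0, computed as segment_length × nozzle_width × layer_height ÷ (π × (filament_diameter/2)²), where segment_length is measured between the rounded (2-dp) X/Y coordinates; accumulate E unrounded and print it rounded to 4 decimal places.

At z = 6.72 mm: the 29.5×23 cube contributes its full rectangle; the sphere at (8.5, 13) is not intersected at this z (|z−center|=9.780 > r=9.5); the cylinder at (13, -2) is not intersected at this z (z outside [9.5, 30.5]); the cylinder at (7, -2.5) is absent (z outside [15, 37.5]); Combining (union): only the 29.5×23 cube is present, so the union is just that shape — 1 connected region; (whole slice rotated 80° about Z — lengths, areas and connectivity unchanged). The outline is a single polygon with 4 vertices. Extrusion per mm of travel: 0.4 × 0.32 / (π × 0.875²) = 0.053216. Accumulating E over each segment gives final E = 5.5879.

G0 X-22.65 Y3.99 Z6.72
G1 X0.00 Y0.00 E1.2239
G1 X5.12 Y29.05 E2.7937
G1 X-17.53 Y33.05 E4.0177
G1 X-22.65 Y3.99 E5.5879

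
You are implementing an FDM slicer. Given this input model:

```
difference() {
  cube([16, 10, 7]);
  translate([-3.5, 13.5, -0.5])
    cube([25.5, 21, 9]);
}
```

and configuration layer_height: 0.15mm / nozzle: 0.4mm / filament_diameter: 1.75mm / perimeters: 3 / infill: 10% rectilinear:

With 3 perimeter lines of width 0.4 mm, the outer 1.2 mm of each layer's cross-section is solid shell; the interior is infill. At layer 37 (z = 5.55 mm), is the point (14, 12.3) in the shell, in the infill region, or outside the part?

outside

At z = 5.55 mm: the cube (footprint 16×10) is included at this height; the cube at (-3.5, 13.5) (footprint 25.5×21) is included at this height; After the difference (first − rest): starting from the 16×10 cube, the 25.5×21 cube at (-3.5, 13.5) misses the remaining region (no effect) — 1 connected region. Overall, the cross-section is a single solid region. The nearest boundary edge runs (0.00, 10.00)→(16.00, 10.00); distance from the point to it = 2.30 mm. The point is not inside any of the regions above, so it lies outside the cross-section (2.30 mm from the nearest boundary).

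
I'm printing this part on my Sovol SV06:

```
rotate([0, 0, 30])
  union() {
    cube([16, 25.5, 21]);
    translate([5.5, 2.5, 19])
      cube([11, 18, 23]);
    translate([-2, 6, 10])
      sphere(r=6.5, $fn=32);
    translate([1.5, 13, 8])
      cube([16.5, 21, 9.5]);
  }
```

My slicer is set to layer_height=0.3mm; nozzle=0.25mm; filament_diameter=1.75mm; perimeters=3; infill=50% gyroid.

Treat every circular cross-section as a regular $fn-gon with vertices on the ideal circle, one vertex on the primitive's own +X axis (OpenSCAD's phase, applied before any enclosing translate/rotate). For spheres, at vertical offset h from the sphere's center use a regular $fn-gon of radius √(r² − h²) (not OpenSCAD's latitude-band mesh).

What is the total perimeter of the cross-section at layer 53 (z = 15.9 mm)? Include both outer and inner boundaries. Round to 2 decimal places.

At z = 15.9 mm: the cube (footprint 16×25.5) is included at this height (perimeter 83.00 mm); the cube at (5.5, 2.5) is not intersected at this z (z outside [19, 42]); the sphere at (-2, 6): section is a regular 32-gon, circumradius = √(r²−h²) = √(6.5²−5.9²) = 2.728 (perimeter = 2·32·2.728·sin(180°/32) = 17.11 mm); the 16.5×21 cube at (1.5, 13) contributes its full rectangle (perimeter 75.00 mm); Taking the union: the regions partially overlap (shared area 183.07 mm²), so the edge portions inside another operand are dropped and the merged outline is re-measured after clipping — boundary = 113.37 mm; (rotated 30° about Z; rotation is an isometry so areas/perimeters/island counts are preserved). Overall, the cross-section is a single solid region. Total boundary length (outer) = 113.37 mm.

113.37 mm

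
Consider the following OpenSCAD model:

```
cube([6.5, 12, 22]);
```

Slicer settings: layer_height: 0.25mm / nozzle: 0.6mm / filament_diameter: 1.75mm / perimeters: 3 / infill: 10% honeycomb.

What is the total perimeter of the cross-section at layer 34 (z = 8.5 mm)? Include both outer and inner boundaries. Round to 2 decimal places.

37.00 mm

At z = 8.5 mm: the cube is present — its section is the full 6.5×12 rectangle (perimeter 37.00 mm). Overall, the cross-section is a single solid region. Total boundary length (outer) = 37.00 mm.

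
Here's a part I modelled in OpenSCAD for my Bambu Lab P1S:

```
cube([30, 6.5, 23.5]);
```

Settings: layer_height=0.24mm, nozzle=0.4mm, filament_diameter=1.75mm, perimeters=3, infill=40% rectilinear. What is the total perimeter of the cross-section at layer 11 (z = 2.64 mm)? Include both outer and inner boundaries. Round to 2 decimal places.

At z = 2.64 mm: the cube is present — its section is the full 30×6.5 rectangle (perimeter 73.00 mm). Overall, the cross-section is a single solid region. Total boundary length (outer) = 73.00 mm.

73.00 mm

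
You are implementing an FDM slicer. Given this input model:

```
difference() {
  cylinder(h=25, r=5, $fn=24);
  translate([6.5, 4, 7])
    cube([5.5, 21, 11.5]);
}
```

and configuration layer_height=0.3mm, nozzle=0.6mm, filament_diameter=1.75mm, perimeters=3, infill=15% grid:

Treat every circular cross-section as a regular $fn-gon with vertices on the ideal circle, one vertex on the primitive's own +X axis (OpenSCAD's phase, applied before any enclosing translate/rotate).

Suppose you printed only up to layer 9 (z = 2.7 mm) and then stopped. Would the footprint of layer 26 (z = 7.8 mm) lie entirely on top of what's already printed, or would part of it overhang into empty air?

entirely on top

Compare the two slices. At z = 2.7: the r=5 cylinder contributes a regular 24-gon of circumradius 5 (area = (24/2)·5.000²·sin(360°/24) = 77.65 mm²); the cube at (6.5, 4) does not reach this height (z outside [7, 18.5]); Taking the first minus the rest: none of the subtracted shapes is present at this height, so the r=5 cylinder is unchanged — area = 77.65 mm². At z = 7.8: the r=5 cylinder contributes a regular 24-gon of circumradius 5 (area = (24/2)·5.000²·sin(360°/24) = 77.65 mm²); the cube at (6.5, 4) is present — its section is the full 5.5×21 rectangle (area 115.50 mm²); Taking the first minus the rest: starting from the r=5 cylinder (77.65 mm²), the 5.5×21 cube at (6.5, 4) misses the remaining region (no effect) — area = 77.65 mm². Checking containment: the cross-section at z = 7.8 is a subset of the cross-section at z = 2.7.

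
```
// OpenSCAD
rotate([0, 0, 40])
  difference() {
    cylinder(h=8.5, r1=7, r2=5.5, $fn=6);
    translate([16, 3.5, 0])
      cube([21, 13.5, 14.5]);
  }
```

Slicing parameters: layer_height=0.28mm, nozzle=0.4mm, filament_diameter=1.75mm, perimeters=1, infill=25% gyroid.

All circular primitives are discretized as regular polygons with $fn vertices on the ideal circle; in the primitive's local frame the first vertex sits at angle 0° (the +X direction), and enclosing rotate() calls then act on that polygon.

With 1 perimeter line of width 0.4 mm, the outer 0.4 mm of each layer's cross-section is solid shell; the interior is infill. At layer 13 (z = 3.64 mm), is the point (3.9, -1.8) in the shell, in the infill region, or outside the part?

infill

At z = 3.64 mm: the cone contributes a regular 6-gon of circumradius 6.358 (interpolated between r1=7 and r2=5.5 at t=0.428); the cube at (16, 3.5) (footprint 21×13.5) is included at this height; Subtracting the remaining from the first: starting from the cone, the 21×13.5 cube at (16, 3.5) misses the remaining region (no effect) — 1 connected region; (whole slice rotated 40° about Z — lengths, areas and connectivity unchanged). Overall, the cross-section is a single solid region. Undo the 40° rotation: the query point maps to (1.831, -3.886) in the un-rotated model frame. The nearest boundary edge runs (3.18, -5.51)→(-3.18, -5.51); distance from the point to it = 1.62 mm. The point is inside the cross-section and 1.62 mm from the nearest boundary — more than the 0.4 mm shell width (1 × 0.4), so it's in the infill interior.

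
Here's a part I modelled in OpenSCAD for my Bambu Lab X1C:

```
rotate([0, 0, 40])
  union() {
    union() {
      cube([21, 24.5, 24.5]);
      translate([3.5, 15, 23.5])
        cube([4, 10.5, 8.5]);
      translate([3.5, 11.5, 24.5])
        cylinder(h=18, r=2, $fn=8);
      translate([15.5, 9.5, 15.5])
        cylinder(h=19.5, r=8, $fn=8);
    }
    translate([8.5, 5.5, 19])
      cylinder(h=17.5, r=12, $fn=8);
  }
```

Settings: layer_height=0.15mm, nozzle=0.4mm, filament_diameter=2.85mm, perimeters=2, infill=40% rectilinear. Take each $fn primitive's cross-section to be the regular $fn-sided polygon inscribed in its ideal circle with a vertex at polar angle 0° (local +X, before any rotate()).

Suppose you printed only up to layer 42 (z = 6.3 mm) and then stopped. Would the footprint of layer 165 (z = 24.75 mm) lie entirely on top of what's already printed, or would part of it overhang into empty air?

Compare the two slices. At z = 6.3: the cube is present — its section is the full 21×24.5 rectangle (area 514.50 mm²); the cube at (3.5, 15) is not intersected at this z (z outside [23.5, 32]); the cylinder at (3.5, 11.5) is not intersected at this z (z outside [24.5, 42.5]); the cylinder at (15.5, 9.5) does not reach this height (z outside [15.5, 35]); Combining (union): only the 21×24.5 cube is present, so the union is just that shape — area = 514.50 mm²; the cylinder at (8.5, 5.5) does not reach this height (z outside [19, 36.5]); Combining (union): only that combined region is present, so the union is just that shape — area = 514.50 mm²; (rotated 40° about Z; rotation is an isometry so areas/perimeters/island counts are preserved). At z = 24.75: the cube is not intersected at this z (z outside [0, 24.5]); the 4×10.5 cube at (3.5, 15) contributes its full rectangle (area 42.00 mm²); the r=2 cylinder at (3.5, 11.5) contributes a regular 8-gon of circumradius 2 (area = (8/2)·2.000²·sin(360°/8) = 11.31 mm²); the r=8 cylinder at (15.5, 9.5) contributes a regular 8-gon of circumradius 8 (area = (8/2)·8.000²·sin(360°/8) = 181.02 mm²); Merging all regions: the 3 present regions are separate (no shared area or edge), so areas and boundary lengths simply add and each stays a separate island — area = 234.33 mm²; the r=12 cylinder at (8.5, 5.5) contributes a regular 8-gon of circumradius 12 (area = (8/2)·12.000²·sin(360°/8) = 407.29 mm²); Merging all regions: the regions partially overlap — summed areas 641.63 mm² minus the doubly-counted overlap 143.64 mm² gives 497.98 mm² — area = 497.98 mm²; (whole slice rotated 40° about Z — lengths, areas and connectivity unchanged). Checking containment: at z = 24.75 the cross-section extends beyond the z = 6.3 cross-section by about 130.99 mm².

part overhangs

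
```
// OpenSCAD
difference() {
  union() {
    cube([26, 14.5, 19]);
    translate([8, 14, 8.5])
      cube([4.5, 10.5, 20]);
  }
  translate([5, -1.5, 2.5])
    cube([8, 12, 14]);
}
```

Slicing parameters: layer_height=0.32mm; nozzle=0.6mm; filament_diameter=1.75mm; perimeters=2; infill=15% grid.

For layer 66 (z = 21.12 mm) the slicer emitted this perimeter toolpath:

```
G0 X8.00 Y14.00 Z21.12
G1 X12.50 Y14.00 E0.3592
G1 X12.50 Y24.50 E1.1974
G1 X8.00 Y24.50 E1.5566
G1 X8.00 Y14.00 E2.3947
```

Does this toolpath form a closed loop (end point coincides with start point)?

Start point (G0): (8.00, 14.00). End point (last G1): the path returns to the start — closed.

yes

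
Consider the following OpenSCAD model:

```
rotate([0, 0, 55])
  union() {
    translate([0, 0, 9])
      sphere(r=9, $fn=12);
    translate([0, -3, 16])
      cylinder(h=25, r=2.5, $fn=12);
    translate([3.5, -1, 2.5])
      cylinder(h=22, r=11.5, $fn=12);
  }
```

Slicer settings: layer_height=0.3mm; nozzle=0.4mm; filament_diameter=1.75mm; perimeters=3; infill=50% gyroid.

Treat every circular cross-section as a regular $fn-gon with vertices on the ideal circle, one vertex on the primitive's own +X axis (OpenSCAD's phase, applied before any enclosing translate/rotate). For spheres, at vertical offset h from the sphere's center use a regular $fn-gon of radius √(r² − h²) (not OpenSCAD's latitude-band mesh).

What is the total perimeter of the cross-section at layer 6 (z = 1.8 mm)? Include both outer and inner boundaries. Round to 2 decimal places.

33.54 mm

At z = 1.8 mm: the r=9 sphere slices to a regular 12-gon of circumradius 5.400 (√(r²−h²) with h=7.2 from center) (perimeter = 2·12·5.400·sin(180°/12) = 33.54 mm); the cylinder at (0, -3) does not reach this height (z outside [16, 41]); the cylinder at (3.5, -1) is not intersected at this z (z outside [2.5, 24.5]); Taking the union: only the r=9 sphere is present, so the union is just that shape — boundary = 33.54 mm; (rotated 55° about Z; rotation is an isometry so areas/perimeters/island counts are preserved). Overall, the cross-section is a single solid region. Total boundary length (outer) = 33.54 mm.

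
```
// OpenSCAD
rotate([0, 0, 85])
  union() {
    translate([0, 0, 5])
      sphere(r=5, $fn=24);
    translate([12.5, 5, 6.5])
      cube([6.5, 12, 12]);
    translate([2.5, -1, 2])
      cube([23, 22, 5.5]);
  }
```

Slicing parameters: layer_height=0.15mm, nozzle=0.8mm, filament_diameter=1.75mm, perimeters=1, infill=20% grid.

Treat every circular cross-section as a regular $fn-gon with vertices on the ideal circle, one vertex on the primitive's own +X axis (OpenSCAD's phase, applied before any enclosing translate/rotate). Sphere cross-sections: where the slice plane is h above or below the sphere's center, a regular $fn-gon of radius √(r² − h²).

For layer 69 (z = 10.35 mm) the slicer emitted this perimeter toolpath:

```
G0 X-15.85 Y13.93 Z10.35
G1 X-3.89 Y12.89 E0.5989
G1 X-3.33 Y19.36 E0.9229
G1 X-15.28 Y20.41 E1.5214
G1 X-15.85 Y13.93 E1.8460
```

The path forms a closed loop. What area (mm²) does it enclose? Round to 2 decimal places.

Apply the shoelace formula to the sequence of (X, Y) vertices; enclosed area = 78.00 mm².

78.00 mm²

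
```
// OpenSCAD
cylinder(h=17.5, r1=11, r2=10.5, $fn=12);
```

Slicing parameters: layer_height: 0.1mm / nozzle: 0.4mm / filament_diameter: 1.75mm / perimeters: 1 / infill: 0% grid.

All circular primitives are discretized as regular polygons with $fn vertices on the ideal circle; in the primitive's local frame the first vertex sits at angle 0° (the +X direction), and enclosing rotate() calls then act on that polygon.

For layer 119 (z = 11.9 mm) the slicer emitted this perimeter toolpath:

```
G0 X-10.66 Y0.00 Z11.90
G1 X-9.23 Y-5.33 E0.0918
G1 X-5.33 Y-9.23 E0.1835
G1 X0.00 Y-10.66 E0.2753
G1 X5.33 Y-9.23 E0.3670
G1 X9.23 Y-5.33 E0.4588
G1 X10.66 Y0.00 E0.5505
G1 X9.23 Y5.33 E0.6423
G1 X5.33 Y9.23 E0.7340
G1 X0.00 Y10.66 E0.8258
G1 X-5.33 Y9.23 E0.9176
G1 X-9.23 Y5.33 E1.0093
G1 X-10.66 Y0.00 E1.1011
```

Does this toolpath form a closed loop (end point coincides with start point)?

Start point (G0): (-10.66, 0.00). End point (last G1): the path returns to the start — closed.

yes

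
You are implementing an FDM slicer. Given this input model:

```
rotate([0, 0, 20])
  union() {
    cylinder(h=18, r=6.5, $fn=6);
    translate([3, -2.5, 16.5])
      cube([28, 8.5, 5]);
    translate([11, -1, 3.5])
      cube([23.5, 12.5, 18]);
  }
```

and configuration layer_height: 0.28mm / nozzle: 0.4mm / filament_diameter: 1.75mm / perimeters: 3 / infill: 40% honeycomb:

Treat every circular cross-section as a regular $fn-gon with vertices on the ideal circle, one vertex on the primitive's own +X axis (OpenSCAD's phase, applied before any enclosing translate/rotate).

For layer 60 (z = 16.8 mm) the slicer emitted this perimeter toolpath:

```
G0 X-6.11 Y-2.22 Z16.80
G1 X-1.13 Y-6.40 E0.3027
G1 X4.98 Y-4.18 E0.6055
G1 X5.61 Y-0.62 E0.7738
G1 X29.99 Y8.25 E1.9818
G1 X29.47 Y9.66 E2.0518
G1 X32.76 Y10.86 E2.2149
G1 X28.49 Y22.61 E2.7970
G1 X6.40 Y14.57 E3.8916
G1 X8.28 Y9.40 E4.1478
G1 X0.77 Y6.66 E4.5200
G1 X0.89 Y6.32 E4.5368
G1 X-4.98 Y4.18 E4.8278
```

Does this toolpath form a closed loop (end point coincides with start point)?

no

Start point (G0): (-6.11, -2.22). End point (last G1): the path does not return to the start — open.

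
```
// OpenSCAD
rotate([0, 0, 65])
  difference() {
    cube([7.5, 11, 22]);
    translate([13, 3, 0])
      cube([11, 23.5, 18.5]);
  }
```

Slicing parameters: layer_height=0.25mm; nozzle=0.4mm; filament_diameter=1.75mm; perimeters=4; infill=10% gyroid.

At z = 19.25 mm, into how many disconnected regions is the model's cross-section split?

1

At z = 19.25 mm: the cube is present — its section is the full 7.5×11 rectangle; the cube at (13, 3) is not intersected at this z (z outside [0, 18.5]); After the difference (first − rest): none of the subtracted shapes is present at this height, so the 7.5×11 cube is unchanged — 1 connected region; (whole slice rotated 65° about Z — lengths, areas and connectivity unchanged). The result has 1 disconnected region.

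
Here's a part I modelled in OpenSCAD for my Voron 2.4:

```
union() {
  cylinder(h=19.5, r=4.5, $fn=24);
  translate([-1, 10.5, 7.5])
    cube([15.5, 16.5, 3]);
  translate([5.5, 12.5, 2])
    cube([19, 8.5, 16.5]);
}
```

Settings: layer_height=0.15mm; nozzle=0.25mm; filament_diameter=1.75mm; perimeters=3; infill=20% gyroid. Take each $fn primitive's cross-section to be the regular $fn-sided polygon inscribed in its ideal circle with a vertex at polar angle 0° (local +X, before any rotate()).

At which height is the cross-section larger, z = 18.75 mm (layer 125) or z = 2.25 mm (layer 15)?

Layer 125 (z = 18.75): the r=4.5 cylinder contributes a regular 24-gon of circumradius 4.5 (area = (24/2)·4.500²·sin(360°/24) = 62.89 mm²); the cube at (-1, 10.5) does not reach this height (z outside [7.5, 10.5]); the cube at (5.5, 12.5) does not reach this height (z outside [2, 18.5]); Combining (union): only the r=4.5 cylinder is present, so the union is just that shape — area = 62.89 mm². So its area = 62.89 mm². Layer 15 (z = 2.25): the cylinder: section is a regular 24-gon, circumradius r=4.5 (area = (24/2)·4.500²·sin(360°/24) = 62.89 mm²); the cube at (-1, 10.5) is absent (z outside [7.5, 10.5]); the cube at (5.5, 12.5) is present — its section is the full 19×8.5 rectangle (area 161.50 mm²); Taking the union: the 2 present regions are separate (no shared area or edge), so areas and boundary lengths simply add and each stays a separate island — area = 224.39 mm². So its area = 224.39 mm². Layer 15 is larger (224.39 vs 62.89 mm²).

layer 15 (z = 2.25 mm)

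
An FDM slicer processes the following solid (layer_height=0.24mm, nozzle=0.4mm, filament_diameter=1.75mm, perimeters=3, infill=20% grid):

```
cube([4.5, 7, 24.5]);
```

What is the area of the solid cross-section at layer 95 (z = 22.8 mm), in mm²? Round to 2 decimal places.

At z = 22.8 mm: the 4.5×7 cube contributes its full rectangle (area 31.50 mm²). Overall, the cross-section is a single solid region. Net area = 31.50 mm².

31.50 mm²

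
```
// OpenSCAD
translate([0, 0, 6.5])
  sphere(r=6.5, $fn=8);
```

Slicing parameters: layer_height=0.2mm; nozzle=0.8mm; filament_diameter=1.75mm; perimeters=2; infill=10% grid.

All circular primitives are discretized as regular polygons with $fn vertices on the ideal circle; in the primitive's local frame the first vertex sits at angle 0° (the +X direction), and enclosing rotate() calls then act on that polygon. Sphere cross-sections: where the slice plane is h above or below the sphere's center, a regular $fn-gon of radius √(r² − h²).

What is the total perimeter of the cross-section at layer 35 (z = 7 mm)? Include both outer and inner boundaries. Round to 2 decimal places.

39.68 mm

At z = 7 mm: the r=6.5 sphere slices to a regular 8-gon of circumradius 6.481 (√(r²−h²) with h=0.5 from center) (perimeter = 2·8·6.481·sin(180°/8) = 39.68 mm). Overall, the cross-section is a single solid region. Total boundary length (outer) = 39.68 mm.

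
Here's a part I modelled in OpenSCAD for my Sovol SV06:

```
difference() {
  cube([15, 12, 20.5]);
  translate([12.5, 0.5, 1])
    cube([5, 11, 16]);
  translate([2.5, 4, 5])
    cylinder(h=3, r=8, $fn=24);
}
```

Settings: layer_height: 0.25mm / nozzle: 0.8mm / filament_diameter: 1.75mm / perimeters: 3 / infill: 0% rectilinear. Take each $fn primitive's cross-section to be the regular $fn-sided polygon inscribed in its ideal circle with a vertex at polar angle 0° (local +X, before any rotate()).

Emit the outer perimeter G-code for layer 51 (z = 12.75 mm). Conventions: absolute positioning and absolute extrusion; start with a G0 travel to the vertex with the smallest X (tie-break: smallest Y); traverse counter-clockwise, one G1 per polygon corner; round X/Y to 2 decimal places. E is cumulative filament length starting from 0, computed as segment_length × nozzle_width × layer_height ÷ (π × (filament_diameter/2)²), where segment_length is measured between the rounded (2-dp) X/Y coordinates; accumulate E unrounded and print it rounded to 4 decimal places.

At z = 12.75 mm: the cube is present — its section is the full 15×12 rectangle; the cube at (12.5, 0.5) (footprint 5×11) is included at this height; the cylinder at (2.5, 4) is not intersected at this z (z outside [5, 8]); After the difference (first − rest): starting from the 15×12 cube, the 5×11 cube at (12.5, 0.5) partially overlaps it — only the 27.50 mm² overlap (of its 55.00 mm²) is removed, clipping the outline — 1 connected region. The outline is a single polygon with 8 vertices. Extrusion per mm of travel: 0.8 × 0.25 / (π × 0.875²) = 0.083150. Accumulating E over each segment gives final E = 4.9059.

G0 X0.00 Y0.00 Z12.75
G1 X15.00 Y0.00 E1.2473
G1 X15.00 Y0.50 E1.2888
G1 X12.50 Y0.50 E1.4967
G1 X12.50 Y11.50 E2.4114
G1 X15.00 Y11.50 E2.6192
G1 X15.00 Y12.00 E2.6608
G1 X0.00 Y12.00 E3.9081
G1 X0.00 Y0.00 E4.9059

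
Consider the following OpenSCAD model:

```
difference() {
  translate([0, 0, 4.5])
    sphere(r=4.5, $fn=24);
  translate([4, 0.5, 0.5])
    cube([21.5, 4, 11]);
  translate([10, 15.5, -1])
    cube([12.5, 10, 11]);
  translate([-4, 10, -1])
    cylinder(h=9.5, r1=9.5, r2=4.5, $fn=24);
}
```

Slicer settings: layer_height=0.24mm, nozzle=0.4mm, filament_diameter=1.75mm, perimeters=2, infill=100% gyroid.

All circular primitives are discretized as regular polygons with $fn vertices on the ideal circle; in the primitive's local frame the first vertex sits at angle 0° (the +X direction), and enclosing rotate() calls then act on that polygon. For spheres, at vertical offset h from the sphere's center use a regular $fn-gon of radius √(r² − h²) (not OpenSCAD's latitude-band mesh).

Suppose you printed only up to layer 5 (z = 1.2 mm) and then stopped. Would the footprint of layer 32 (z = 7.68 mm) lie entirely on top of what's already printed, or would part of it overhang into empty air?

part overhangs

Compare the two slices. At z = 1.2: the r=4.5 sphere contributes a regular 24-gon of circumradius √(4.5²−3.3²) = 3.059 (area = (24/2)·3.059²·sin(360°/24) = 29.07 mm²); the cube at (4, 0.5) (footprint 21.5×4) is included at this height (area 86.00 mm²); the cube at (10, 15.5) is present — its section is the full 12.5×10 rectangle (area 125.00 mm²); the cone at (-4, 10): at t=0.232 of its height the radius interpolates to r₁+(r₂−r₁)t = 8.342, giving a regular 24-gon of that circumradius (area = (24/2)·8.342²·sin(360°/24) = 216.14 mm²); After the difference (first − rest): starting from the r=4.5 sphere (29.07 mm²), the 21.5×4 cube at (4, 0.5) misses the remaining region (no effect); the 12.5×10 cube at (10, 15.5) misses the remaining region (no effect); the cone at (-4, 10) partially overlaps it — only the 1.20 mm² overlap (of its 216.14 mm²) is removed, clipping the outline — area = 27.87 mm². At z = 7.68: the r=4.5 sphere contributes a regular 24-gon of circumradius √(4.5²−3.18²) = 3.184 (area = (24/2)·3.184²·sin(360°/24) = 31.49 mm²); the cube at (4, 0.5) (footprint 21.5×4) is included at this height (area 86.00 mm²); the cube at (10, 15.5) (footprint 12.5×10) is included at this height (area 125.00 mm²); the cone at (-4, 10) contributes a regular 24-gon of circumradius 4.932 (interpolated between r1=9.5 and r2=4.5 at t=0.914) (area = (24/2)·4.932²·sin(360°/24) = 75.54 mm²); After the difference (first − rest): starting from the r=4.5 sphere (31.49 mm²), the 21.5×4 cube at (4, 0.5) misses the remaining region (no effect); the 12.5×10 cube at (10, 15.5) misses the remaining region (no effect); the cone at (-4, 10) misses the remaining region (no effect) — area = 31.49 mm². Checking containment: at z = 7.68 the cross-section extends beyond the z = 1.2 cross-section by about 3.61 mm².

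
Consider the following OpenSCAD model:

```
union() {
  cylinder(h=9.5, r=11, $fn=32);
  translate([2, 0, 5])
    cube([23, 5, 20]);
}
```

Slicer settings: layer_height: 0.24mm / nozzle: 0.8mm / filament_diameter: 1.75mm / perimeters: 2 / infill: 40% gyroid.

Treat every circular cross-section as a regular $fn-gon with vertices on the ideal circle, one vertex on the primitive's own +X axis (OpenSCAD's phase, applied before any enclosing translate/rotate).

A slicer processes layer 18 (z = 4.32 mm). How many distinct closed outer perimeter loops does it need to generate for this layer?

At z = 4.32 mm: the r=11 cylinder gives a regular 32-gon of circumradius 11 (constant along its height); the cube at (2, 0) is not intersected at this z (z outside [5, 25]); Combining (union): only the r=11 cylinder is present, so the union is just that shape — 1 connected region. The result has 1 disconnected region.

1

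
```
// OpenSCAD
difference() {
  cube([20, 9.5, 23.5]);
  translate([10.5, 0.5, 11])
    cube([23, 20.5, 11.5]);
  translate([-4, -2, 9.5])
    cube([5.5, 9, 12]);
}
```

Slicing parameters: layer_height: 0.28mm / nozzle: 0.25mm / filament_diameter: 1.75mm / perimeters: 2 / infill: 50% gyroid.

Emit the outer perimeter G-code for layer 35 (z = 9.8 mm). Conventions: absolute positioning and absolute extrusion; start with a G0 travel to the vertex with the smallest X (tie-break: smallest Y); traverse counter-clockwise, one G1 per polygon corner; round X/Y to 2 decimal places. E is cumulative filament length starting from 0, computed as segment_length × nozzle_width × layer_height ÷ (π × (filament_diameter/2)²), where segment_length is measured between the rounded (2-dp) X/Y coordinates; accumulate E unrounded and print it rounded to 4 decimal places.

G0 X0.00 Y7.00 Z9.80
G1 X1.50 Y7.00 E0.0437
G1 X1.50 Y0.00 E0.2474
G1 X20.00 Y0.00 E0.7858
G1 X20.00 Y9.50 E1.0622
G1 X0.00 Y9.50 E1.6443
G1 X0.00 Y7.00 E1.7171

At z = 9.8 mm: the 20×9.5 cube contributes its full rectangle; the cube at (10.5, 0.5) is not intersected at this z (z outside [11, 22.5]); the 5.5×9 cube at (-4, -2) contributes its full rectangle; After the difference (first − rest): starting from the 20×9.5 cube, the 5.5×9 cube at (-4, -2) partially overlaps it — only the 10.50 mm² overlap (of its 49.50 mm²) is removed, clipping the outline — 1 connected region. The outline is a single polygon with 6 vertices. Extrusion per mm of travel: 0.25 × 0.28 / (π × 0.875²) = 0.029103. Accumulating E over each segment gives final E = 1.7171.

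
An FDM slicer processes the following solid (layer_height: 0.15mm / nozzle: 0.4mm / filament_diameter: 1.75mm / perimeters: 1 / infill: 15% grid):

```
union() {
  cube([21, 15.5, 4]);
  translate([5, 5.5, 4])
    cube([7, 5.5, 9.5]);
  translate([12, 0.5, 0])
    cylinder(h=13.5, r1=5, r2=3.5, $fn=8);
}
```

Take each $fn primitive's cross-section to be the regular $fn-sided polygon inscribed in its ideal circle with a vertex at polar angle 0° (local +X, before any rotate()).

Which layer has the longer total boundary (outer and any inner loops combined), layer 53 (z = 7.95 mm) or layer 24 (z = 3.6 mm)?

layer 24 (z = 3.6 mm)

Layer 53 (z = 7.95): the cube is absent (z outside [0, 4]); the cube at (5, 5.5) is present — its section is the full 7×5.5 rectangle (perimeter 25.00 mm); the cone at (12, 0.5) contributes a regular 8-gon of circumradius 4.117 (interpolated between r1=5 and r2=3.5 at t=0.589) (perimeter = 2·8·4.117·sin(180°/8) = 25.21 mm); Merging all regions: the 2 present regions are separate (no shared area or edge), so areas and boundary lengths simply add and each stays a separate island — boundary = 50.21 mm. So its perimeter = 50.21 mm. Layer 24 (z = 3.6): the 21×15.5 cube contributes its full rectangle (perimeter 73.00 mm); the cube at (5, 5.5) does not reach this height (z outside [4, 13.5]); the cone at (12, 0.5) (r1=5→r2=3.5) has section circumradius 4.600 here — a regular 8-gon (perimeter = 2·8·4.600·sin(180°/8) = 28.17 mm); Combining (union): the regions partially overlap (shared area 34.42 mm²), so the edge portions inside another operand are dropped and the merged outline is re-measured after clipping — boundary = 77.21 mm. So its perimeter = 77.21 mm. Layer 24 is larger (77.21 vs 50.21 mm).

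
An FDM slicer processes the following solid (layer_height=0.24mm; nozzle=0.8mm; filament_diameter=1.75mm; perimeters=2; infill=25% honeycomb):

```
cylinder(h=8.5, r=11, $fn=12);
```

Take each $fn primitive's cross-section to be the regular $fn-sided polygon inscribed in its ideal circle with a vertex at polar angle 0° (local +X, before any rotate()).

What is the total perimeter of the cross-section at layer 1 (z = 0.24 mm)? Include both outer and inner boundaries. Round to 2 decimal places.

At z = 0.24 mm: the cylinder: section is a regular 12-gon, circumradius r=11 (perimeter = 2·12·11.000·sin(180°/12) = 68.33 mm). Overall, the cross-section is a single solid region. Total boundary length (outer) = 68.33 mm.

68.33 mm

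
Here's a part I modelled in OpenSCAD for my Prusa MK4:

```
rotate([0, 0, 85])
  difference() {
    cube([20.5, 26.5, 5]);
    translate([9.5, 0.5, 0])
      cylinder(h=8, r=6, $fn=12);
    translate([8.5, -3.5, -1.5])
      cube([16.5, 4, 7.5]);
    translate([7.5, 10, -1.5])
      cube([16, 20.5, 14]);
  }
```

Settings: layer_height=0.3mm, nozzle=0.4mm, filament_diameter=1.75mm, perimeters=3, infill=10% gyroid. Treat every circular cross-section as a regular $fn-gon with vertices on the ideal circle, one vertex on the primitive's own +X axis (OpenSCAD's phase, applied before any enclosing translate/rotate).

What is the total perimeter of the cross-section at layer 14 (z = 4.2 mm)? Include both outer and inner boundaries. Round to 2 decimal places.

At z = 4.2 mm: the cube (footprint 20.5×26.5) is included at this height (perimeter 94.00 mm); the cylinder at (9.5, 0.5): section is a regular 12-gon, circumradius r=6 (perimeter = 2·12·6.000·sin(180°/12) = 37.27 mm); the cube at (8.5, -3.5) (footprint 16.5×4) is included at this height (perimeter 41.00 mm); the cube at (7.5, 10) (footprint 16×20.5) is included at this height (perimeter 73.00 mm); Subtracting the remaining from the first: starting from the 20.5×26.5 cube, the r=6 cylinder at (9.5, 0.5) partially overlaps it — only the 59.93 mm² overlap (of its 108.00 mm²) is removed, clipping the outline; the 16.5×4 cube at (8.5, -3.5) partially overlaps it — only the 2.53 mm² overlap (of its 66.00 mm²) is removed, clipping the outline; the 16×20.5 cube at (7.5, 10) partially overlaps it — only the 214.50 mm² overlap (of its 328.00 mm²) is removed, clipping the outline — boundary = 100.79 mm; (whole slice rotated 85° about Z — lengths, areas and connectivity unchanged). Overall, the cross-section is a single solid region. Total boundary length (outer) = 100.79 mm.

100.79 mm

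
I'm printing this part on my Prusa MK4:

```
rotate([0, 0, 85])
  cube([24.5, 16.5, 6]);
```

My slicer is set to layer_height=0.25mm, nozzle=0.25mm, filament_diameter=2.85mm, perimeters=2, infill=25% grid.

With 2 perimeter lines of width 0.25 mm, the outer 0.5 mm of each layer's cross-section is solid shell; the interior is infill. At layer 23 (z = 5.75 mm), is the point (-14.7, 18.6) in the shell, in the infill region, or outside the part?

At z = 5.75 mm: the cube is present — its section is the full 24.5×16.5 rectangle; (whole slice rotated 85° about Z — lengths, areas and connectivity unchanged). Overall, the cross-section is a single solid region. Undo the 85° rotation: the query point maps to (17.248, 16.265) in the un-rotated model frame. The nearest boundary edge runs (24.50, 16.50)→(0.00, 16.50); distance from the point to it = 0.23 mm. The point is inside the cross-section, 0.23 mm from the nearest boundary — within the 0.5 mm shell band (2 × 0.25).

shell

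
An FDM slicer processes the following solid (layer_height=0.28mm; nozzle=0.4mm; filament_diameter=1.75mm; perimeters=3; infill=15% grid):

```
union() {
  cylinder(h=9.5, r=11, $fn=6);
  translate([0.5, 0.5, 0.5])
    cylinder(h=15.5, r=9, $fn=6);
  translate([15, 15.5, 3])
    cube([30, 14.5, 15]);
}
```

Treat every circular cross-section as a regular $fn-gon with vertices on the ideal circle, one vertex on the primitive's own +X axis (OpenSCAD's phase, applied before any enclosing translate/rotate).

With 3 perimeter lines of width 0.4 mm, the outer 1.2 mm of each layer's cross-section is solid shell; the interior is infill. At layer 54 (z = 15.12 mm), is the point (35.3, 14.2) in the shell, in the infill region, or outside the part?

At z = 15.12 mm: the cylinder does not reach this height (z outside [0, 9.5]); the r=9 cylinder at (0.5, 0.5) contributes a regular 6-gon of circumradius 9; the cube at (15, 15.5) is present — its section is the full 30×14.5 rectangle; Merging all regions: the 2 present regions are separate (no shared area or edge), so areas and boundary lengths simply add and each stays a separate island — 2 connected regions. Overall, the cross-section has 2 separate islands. The nearest boundary edge runs (45.00, 15.50)→(15.00, 15.50); distance from the point to it = 1.30 mm. The point is not inside any of the regions above, so it lies outside the cross-section (1.30 mm from the nearest boundary).

outside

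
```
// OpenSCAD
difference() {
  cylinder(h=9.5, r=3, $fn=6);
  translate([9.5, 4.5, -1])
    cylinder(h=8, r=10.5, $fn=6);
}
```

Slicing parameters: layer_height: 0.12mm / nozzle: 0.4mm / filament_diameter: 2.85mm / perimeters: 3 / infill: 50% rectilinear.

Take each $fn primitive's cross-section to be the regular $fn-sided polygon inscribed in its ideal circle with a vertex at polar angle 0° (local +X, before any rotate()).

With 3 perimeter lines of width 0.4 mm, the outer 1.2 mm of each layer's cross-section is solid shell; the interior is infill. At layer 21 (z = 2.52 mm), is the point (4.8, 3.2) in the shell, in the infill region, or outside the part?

At z = 2.52 mm: the r=3 cylinder gives a regular 6-gon of circumradius 3 (constant along its height); the cylinder at (9.5, 4.5): section is a regular 6-gon, circumradius r=10.5; Taking the first minus the rest: starting from the r=3 cylinder, the r=10.5 cylinder at (9.5, 4.5) partially overlaps it — only the 4.49 mm² overlap (of its 286.44 mm²) is removed, clipping the outline — 1 connected region. Overall, the cross-section is a single solid region. The nearest boundary edge runs (0.10, 2.60)→(2.30, -1.21); distance from the point to it = 4.37 mm. The point is not inside any of the regions above, so it lies outside the cross-section (4.37 mm from the nearest boundary).

outside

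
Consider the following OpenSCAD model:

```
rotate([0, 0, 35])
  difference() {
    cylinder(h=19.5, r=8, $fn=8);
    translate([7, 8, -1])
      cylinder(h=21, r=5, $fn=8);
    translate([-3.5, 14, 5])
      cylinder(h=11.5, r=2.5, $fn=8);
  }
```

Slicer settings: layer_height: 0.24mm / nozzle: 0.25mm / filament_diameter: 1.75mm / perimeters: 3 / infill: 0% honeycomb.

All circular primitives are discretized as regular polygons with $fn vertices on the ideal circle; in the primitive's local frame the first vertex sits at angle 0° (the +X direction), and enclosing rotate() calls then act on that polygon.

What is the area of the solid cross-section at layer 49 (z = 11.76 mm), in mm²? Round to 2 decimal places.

174.21 mm²

At z = 11.76 mm: the r=8 cylinder contributes a regular 8-gon of circumradius 8 (area = (8/2)·8.000²·sin(360°/8) = 181.02 mm²); the cylinder at (7, 8): section is a regular 8-gon, circumradius r=5 (area = (8/2)·5.000²·sin(360°/8) = 70.71 mm²); the r=2.5 cylinder at (-3.5, 14) gives a regular 8-gon of circumradius 2.5 (constant along its height) (area = (8/2)·2.500²·sin(360°/8) = 17.68 mm²); Taking the first minus the rest: starting from the r=8 cylinder (181.02 mm²), the r=5 cylinder at (7, 8) partially overlaps it — only the 6.81 mm² overlap (of its 70.71 mm²) is removed, clipping the outline; the r=2.5 cylinder at (-3.5, 14) misses the remaining region (no effect) — area = 174.21 mm²; (rotated 35° about Z; rotation is an isometry so areas/perimeters/island counts are preserved). Overall, the cross-section is a single solid region. Net area = 174.21 mm².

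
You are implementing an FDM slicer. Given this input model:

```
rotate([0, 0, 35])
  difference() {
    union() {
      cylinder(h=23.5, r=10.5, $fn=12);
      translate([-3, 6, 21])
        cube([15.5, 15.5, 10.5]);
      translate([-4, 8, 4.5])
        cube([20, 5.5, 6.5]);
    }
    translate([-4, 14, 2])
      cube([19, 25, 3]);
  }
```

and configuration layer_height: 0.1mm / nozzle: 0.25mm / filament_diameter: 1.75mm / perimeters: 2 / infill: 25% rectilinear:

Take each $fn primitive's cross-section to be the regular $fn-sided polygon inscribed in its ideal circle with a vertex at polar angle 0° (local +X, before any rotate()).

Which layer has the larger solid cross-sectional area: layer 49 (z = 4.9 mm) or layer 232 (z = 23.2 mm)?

layer 232 (z = 23.2 mm)

Layer 49 (z = 4.9): the r=10.5 cylinder contributes a regular 12-gon of circumradius 10.5 (area = (12/2)·10.500²·sin(360°/12) = 330.75 mm²); the cube at (-3, 6) is absent (z outside [21, 31.5]); the 20×5.5 cube at (-4, 8) contributes its full rectangle (area 110.00 mm²); Combining (union): the regions partially overlap — summed areas 440.75 mm² minus the doubly-counted overlap 17.89 mm² gives 422.86 mm² — area = 422.86 mm²; the cube at (-4, 14) is present — its section is the full 19×25 rectangle (area 475.00 mm²); After the difference (first − rest): starting from the result so far (422.86 mm²), the 19×25 cube at (-4, 14) misses the remaining region (no effect) — area = 422.86 mm²; (whole slice rotated 35° about Z — lengths, areas and connectivity unchanged). So its area = 422.86 mm². Layer 232 (z = 23.2): the r=10.5 cylinder gives a regular 12-gon of circumradius 10.5 (constant along its height) (area = (12/2)·10.500²·sin(360°/12) = 330.75 mm²); the 15.5×15.5 cube at (-3, 6) contributes its full rectangle (area 240.25 mm²); the cube at (-4, 8) does not reach this height (z outside [4.5, 11]); Combining (union): the regions partially overlap — summed areas 571.00 mm² minus the doubly-counted overlap 37.01 mm² gives 533.99 mm² — area = 533.99 mm²; the cube at (-4, 14) is absent (z outside [2, 5]); After the difference (first − rest): none of the subtracted shapes is present at this height, so the result so far is unchanged — area = 533.99 mm²; (whole slice rotated 35° about Z — lengths, areas and connectivity unchanged). So its area = 533.99 mm². Layer 232 is larger (533.99 vs 422.86 mm²).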